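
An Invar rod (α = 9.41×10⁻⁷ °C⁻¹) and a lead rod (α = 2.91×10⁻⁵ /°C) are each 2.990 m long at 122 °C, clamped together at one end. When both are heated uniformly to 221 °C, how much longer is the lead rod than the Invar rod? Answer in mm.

8.34 mm

ΔT = 99 K
Invar: ΔL = 9.41×10⁻⁷ × 2.990 m × 99 = 2.7855×10⁻⁴ m = 0.27855 mm
lead: ΔL = 2.91×10⁻⁵ × 2.990 m × 99 = 8.6139×10⁻³ m = 8.6139 mm
difference = 8.6139 − 0.27855 = 8.33535 mm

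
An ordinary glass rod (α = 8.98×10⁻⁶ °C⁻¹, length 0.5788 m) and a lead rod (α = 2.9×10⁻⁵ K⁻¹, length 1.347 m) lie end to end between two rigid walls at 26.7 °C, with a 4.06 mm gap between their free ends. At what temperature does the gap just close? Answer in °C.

T = 118 °C

α₁L₁ = 5.197624×10⁻⁶ m/K, α₂L₂ = 3.9063×10⁻⁵ m/K → total 4.4260624×10⁻⁵ m/K
ΔT = g/(α₁L₁+α₂L₂) = 4.06×10⁻³ / 4.4260624×10⁻⁵ = 91.73 K
T = 26.7 + 91.73 = 118.43 °C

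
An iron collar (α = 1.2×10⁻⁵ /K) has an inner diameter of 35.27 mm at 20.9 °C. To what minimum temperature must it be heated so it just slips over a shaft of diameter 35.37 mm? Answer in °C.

Required Δd = 35.37 − 35.27 = 0.10 mm
Δd = αd₀ΔT ⇒ ΔT = Δd/(αd₀) = 0.10 / (1.2×10⁻⁵ × 35.27) = 236.27 K
T_min = 20.9 + 236.27 = 257.17 °C

T = 257 °C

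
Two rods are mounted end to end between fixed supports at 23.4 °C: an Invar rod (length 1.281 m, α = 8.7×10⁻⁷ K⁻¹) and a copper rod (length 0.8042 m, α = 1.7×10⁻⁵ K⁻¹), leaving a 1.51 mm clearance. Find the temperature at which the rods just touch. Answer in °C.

α₁L₁ = 1.11447×10⁻⁶ m/K, α₂L₂ = 1.36714×10⁻⁵ m/K → total 1.478587×10⁻⁵ m/K
ΔT = g/(α₁L₁+α₂L₂) = 1.51×10⁻³ / 1.478587×10⁻⁵ = 102.12 K
T = 23.4 + 102.12 = 125.52 °C

T = 126 °C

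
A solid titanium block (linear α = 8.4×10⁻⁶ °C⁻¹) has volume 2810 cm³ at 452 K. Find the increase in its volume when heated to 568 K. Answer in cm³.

Isotropic solid: β ≈ 3α = 2.5×10⁻⁵ /K; ΔT = 116 K
ΔV = 3αV₀ΔT = 3(8.4×10⁻⁶)(2810)(116) = 8.21 cm³

ΔV = 8.21 cm³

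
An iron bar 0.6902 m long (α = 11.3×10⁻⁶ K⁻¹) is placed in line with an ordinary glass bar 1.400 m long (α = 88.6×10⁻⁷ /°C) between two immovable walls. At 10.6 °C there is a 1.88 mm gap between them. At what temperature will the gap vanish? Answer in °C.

Gap closes when ΔL₁ + ΔL₂ = 1.88 mm = 1.88×10⁻³ m
(α₁L₁ + α₂L₂)ΔT = g
α₁L₁ + α₂L₂ = 11.3×10⁻⁶×0.6902 + 88.6×10⁻⁷×1.400 = 2.020326×10⁻⁵ m/K
ΔT = 1.88×10⁻³ / 2.020326×10⁻⁵ = 93.05 K
T = 10.6 + 93.05 = 103.65 °C

T = 104 °C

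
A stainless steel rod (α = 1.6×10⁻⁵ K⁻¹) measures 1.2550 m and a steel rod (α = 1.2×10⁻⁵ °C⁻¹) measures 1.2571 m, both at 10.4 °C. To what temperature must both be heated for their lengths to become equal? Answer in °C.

T = 430.8 °C

Equal length when α₁L₁ΔT − α₂L₂ΔT = L₂ − L₁ = 2.10×10⁻³ m
α₁L₁ = 2.008×10⁻⁵, α₂L₂ = 1.50852×10⁻⁵ → Δ(αL) = 4.9948×10⁻⁶ m/K
ΔT = 2.10×10⁻³ / 4.9948×10⁻⁶ = 420.437 K, so T = 10.4 + 420.437 = 430.837 °C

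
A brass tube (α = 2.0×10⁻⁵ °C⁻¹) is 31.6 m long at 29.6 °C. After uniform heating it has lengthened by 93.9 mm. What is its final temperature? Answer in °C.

T = 178 °C

ΔL = αL₀ΔT ⇒ ΔT = ΔL / (αL₀)
ΔT = 93.9×10⁻³ m / (2.0×10⁻⁵ × 31.6 m) = 148.58 K
T = 29.6 + 148.58 = 178.18 °C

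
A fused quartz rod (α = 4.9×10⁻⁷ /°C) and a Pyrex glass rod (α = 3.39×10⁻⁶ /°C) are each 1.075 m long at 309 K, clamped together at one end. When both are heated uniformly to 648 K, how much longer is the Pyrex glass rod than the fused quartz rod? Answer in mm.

ΔT = 339 K
fused quartz: ΔL = 4.9×10⁻⁷ × 1.075 m × 339 = 1.7857×10⁻⁴ m = 0.17857 mm
Pyrex glass: ΔL = 3.39×10⁻⁶ × 1.075 m × 339 = 1.2354×10⁻³ m = 1.2354 mm
difference = 1.2354 − 0.17857 = 1.05683 mm

1.06 mm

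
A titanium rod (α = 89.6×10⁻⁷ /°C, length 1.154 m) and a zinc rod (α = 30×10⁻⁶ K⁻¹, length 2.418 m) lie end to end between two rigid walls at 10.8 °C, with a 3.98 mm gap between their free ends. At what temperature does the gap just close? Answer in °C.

T = 58.8 °C

Gap closes when ΔL₁ + ΔL₂ = 3.98 mm = 3.98×10⁻³ m
(α₁L₁ + α₂L₂)ΔT = g
α₁L₁ + α₂L₂ = 89.6×10⁻⁷×1.154 + 30×10⁻⁶×2.418 = 8.287984×10⁻⁵ m/K
ΔT = 3.98×10⁻³ / 8.287984×10⁻⁵ = 48.021 K
T = 10.8 + 48.021 = 58.821 °C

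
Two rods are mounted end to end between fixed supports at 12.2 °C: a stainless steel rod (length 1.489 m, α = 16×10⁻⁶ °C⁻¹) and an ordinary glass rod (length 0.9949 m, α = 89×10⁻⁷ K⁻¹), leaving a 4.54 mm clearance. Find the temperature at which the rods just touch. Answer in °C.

Gap closes when ΔL₁ + ΔL₂ = 4.54 mm = 4.54×10⁻³ m
(α₁L₁ + α₂L₂)ΔT = g
α₁L₁ + α₂L₂ = 16×10⁻⁶×1.489 + 89×10⁻⁷×0.9949 = 3.267861×10⁻⁵ m/K
ΔT = 4.54×10⁻³ / 3.267861×10⁻⁵ = 138.93 K
T = 12.2 + 138.93 = 151.13 °C

T = 151 °C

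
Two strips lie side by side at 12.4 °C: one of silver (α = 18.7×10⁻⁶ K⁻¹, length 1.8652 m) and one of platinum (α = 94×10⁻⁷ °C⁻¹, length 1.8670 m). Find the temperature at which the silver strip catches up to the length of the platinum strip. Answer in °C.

Equal length when α₁L₁ΔT − α₂L₂ΔT = L₂ − L₁ = 1.80×10⁻³ m
α₁L₁ = 3.487924×10⁻⁵, α₂L₂ = 1.75498×10⁻⁵ → Δ(αL) = 1.732944×10⁻⁵ m/K
ΔT = 1.80×10⁻³ / 1.732944×10⁻⁵ = 103.869 K, so T = 12.4 + 103.869 = 116.269 °C

T = 116.3 °C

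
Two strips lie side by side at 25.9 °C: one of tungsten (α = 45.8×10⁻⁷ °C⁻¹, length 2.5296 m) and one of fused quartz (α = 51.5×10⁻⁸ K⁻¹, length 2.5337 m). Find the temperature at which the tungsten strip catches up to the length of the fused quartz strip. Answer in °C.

L₁(1 + α₁ΔT) = L₂(1 + α₂ΔT) ⇒ ΔT = (L₂ − L₁)/(α₁L₁ − α₂L₂)
L₂ − L₁ = 2.5337 − 2.5296 = 4.10×10⁻³ m
α₁L₁ − α₂L₂ = 45.8×10⁻⁷×2.5296 − 51.5×10⁻⁸×2.5337 = 1.02807125×10⁻⁵ m/K
ΔT = 4.10×10⁻³ / 1.02807125×10⁻⁵ = 398.805 K
T = 25.9 + 398.805 = 424.705 °C

T = 424.7 °C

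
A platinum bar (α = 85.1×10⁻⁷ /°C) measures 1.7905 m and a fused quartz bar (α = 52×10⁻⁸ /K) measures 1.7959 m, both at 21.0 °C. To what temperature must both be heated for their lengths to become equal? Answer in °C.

T = 398.5 °C

L₁(1 + α₁ΔT) = L₂(1 + α₂ΔT) ⇒ ΔT = (L₂ − L₁)/(α₁L₁ − α₂L₂)
L₂ − L₁ = 1.7959 − 1.7905 = 5.40×10⁻³ m
α₁L₁ − α₂L₂ = 85.1×10⁻⁷×1.7905 − 52×10⁻⁸×1.7959 = 1.4303287×10⁻⁵ m/K
ΔT = 5.40×10⁻³ / 1.4303287×10⁻⁵ = 377.536 K
T = 21.0 + 377.536 = 398.536 °C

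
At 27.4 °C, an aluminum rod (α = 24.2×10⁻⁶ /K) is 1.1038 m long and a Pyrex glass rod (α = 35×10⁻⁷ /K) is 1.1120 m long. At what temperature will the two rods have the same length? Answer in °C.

T = 386.7 °C

L₁(1 + α₁ΔT) = L₂(1 + α₂ΔT) ⇒ ΔT = (L₂ − L₁)/(α₁L₁ − α₂L₂)
L₂ − L₁ = 1.1120 − 1.1038 = 8.20×10⁻³ m
α₁L₁ − α₂L₂ = 24.2×10⁻⁶×1.1038 − 35×10⁻⁷×1.1120 = 2.281996×10⁻⁵ m/K
ΔT = 8.20×10⁻³ / 2.281996×10⁻⁵ = 359.335 K
T = 27.4 + 359.335 = 386.735 °C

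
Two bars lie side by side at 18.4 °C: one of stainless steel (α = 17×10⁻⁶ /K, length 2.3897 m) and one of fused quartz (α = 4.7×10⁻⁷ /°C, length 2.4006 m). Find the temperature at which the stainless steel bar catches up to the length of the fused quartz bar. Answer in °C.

T = 294.4 °C

L₁(1 + α₁ΔT) = L₂(1 + α₂ΔT) ⇒ ΔT = (L₂ − L₁)/(α₁L₁ − α₂L₂)
L₂ − L₁ = 2.4006 − 2.3897 = 1.09×10⁻² m
α₁L₁ − α₂L₂ = 17×10⁻⁶×2.3897 − 4.7×10⁻⁷×2.4006 = 3.9496618×10⁻⁵ m/K
ΔT = 1.09×10⁻² / 3.9496618×10⁻⁵ = 275.973 K
T = 18.4 + 275.973 = 294.373 °C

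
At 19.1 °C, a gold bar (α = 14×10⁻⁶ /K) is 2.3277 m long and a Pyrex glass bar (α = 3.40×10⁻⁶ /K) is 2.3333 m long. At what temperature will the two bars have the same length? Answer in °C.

T = 246.2 °C

Equal length when α₁L₁ΔT − α₂L₂ΔT = L₂ − L₁ = 5.60×10⁻³ m
α₁L₁ = 3.25878×10⁻⁵, α₂L₂ = 7.93322×10⁻⁶ → Δ(αL) = 2.465458×10⁻⁵ m/K
ΔT = 5.60×10⁻³ / 2.465458×10⁻⁵ = 227.138 K, so T = 19.1 + 227.138 = 246.238 °C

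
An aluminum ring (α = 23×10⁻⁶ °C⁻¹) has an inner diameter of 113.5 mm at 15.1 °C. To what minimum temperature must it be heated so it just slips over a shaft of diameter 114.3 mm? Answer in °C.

Required Δd = 114.3 − 113.5 = 0.8 mm
Δd = αd₀ΔT ⇒ ΔT = Δd/(αd₀) = 0.8 / (23×10⁻⁶ × 113.5) = 306.45 K
T_min = 15.1 + 306.45 = 321.55 °C

T = 322 °C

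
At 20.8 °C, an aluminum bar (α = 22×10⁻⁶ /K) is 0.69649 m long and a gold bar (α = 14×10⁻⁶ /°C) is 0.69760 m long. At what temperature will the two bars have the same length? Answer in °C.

T = 220.6 °C

Equal length when α₁L₁ΔT − α₂L₂ΔT = L₂ − L₁ = 1.11×10⁻³ m
α₁L₁ = 1.532278×10⁻⁵, α₂L₂ = 9.7664×10⁻⁶ → Δ(αL) = 5.55638×10⁻⁶ m/K
ΔT = 1.11×10⁻³ / 5.55638×10⁻⁶ = 199.770 K, so T = 20.8 + 199.770 = 220.570 °C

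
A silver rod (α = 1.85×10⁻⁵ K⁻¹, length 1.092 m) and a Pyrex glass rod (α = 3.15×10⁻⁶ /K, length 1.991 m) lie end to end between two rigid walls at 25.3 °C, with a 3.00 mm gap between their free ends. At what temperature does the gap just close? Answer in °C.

T = 139 °C

Gap closes when ΔL₁ + ΔL₂ = 3.00 mm = 3.00×10⁻³ m
(α₁L₁ + α₂L₂)ΔT = g
α₁L₁ + α₂L₂ = 1.85×10⁻⁵×1.092 + 3.15×10⁻⁶×1.991 = 2.647365×10⁻⁵ m/K
ΔT = 3.00×10⁻³ / 2.647365×10⁻⁵ = 113.32 K
T = 25.3 + 113.32 = 138.62 °C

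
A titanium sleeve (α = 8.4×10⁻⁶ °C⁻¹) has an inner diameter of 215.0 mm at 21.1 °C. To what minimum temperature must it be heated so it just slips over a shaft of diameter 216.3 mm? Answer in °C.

Required Δd = 216.3 − 215.0 = 1.3 mm
Δd = αd₀ΔT ⇒ ΔT = Δd/(αd₀) = 1.3 / (8.4×10⁻⁶ × 215.0) = 719.82 K
T_min = 21.1 + 719.82 = 740.92 °C

T = 741 °C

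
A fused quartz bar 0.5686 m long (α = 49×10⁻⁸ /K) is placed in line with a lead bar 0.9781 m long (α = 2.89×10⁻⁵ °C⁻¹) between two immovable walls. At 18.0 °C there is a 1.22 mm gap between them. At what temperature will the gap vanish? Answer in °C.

T = 60.7 °C

α₁L₁ = 2.78614×10⁻⁷ m/K, α₂L₂ = 2.826709×10⁻⁵ m/K → total 2.8545704×10⁻⁵ m/K
ΔT = g/(α₁L₁+α₂L₂) = 1.22×10⁻³ / 2.8545704×10⁻⁵ = 42.738 K
T = 18.0 + 42.738 = 60.738 °C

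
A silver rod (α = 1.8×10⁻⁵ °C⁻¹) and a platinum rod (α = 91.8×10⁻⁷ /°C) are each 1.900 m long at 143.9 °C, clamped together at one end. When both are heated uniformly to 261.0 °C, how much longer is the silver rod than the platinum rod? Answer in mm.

ΔT = 117.1 K
silver: ΔL = 1.8×10⁻⁵ × 1.900 m × 117.1 = 4.0048×10⁻³ m = 4.0048 mm
platinum: ΔL = 91.8×10⁻⁷ × 1.900 m × 117.1 = 2.0425×10⁻³ m = 2.0425 mm
difference = 4.0048 − 2.0425 = 1.9623 mm

1.96 mm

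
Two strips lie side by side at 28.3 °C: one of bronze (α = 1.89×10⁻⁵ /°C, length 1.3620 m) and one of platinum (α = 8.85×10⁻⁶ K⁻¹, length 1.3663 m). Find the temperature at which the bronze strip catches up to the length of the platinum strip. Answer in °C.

Equal length when α₁L₁ΔT − α₂L₂ΔT = L₂ − L₁ = 4.30×10⁻³ m
α₁L₁ = 2.57418×10⁻⁵, α₂L₂ = 1.2091755×10⁻⁵ → Δ(αL) = 1.3650045×10⁻⁵ m/K
ΔT = 4.30×10⁻³ / 1.3650045×10⁻⁵ = 315.017 K, so T = 28.3 + 315.017 = 343.317 °C

T = 343.3 °C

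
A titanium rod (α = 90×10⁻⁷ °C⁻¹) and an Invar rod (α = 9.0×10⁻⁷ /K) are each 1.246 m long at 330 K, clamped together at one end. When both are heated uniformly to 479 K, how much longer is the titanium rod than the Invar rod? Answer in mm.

ΔT = 149 K
titanium: ΔL = 90×10⁻⁷ × 1.246 m × 149 = 1.6709×10⁻³ m = 1.6709 mm
Invar: ΔL = 9.0×10⁻⁷ × 1.246 m × 149 = 1.6709×10⁻⁴ m = 0.16709 mm
difference = 1.6709 − 0.16709 = 1.50381 mm

1.50 mm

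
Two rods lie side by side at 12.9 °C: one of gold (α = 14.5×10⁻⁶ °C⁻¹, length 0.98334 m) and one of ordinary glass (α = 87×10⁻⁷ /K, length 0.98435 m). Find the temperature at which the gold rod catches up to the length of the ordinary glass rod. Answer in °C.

Equal length when α₁L₁ΔT − α₂L₂ΔT = L₂ − L₁ = 1.01×10⁻³ m
α₁L₁ = 1.425843×10⁻⁵, α₂L₂ = 8.563845×10⁻⁶ → Δ(αL) = 5.694585×10⁻⁶ m/K
ΔT = 1.01×10⁻³ / 5.694585×10⁻⁶ = 177.361 K, so T = 12.9 + 177.361 = 190.261 °C

T = 190.3 °C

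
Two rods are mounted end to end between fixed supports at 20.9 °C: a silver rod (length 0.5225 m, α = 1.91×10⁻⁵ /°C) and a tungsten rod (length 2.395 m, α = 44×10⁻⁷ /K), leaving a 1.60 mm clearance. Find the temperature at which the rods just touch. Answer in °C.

Gap closes when ΔL₁ + ΔL₂ = 1.60 mm = 1.60×10⁻³ m
(α₁L₁ + α₂L₂)ΔT = g
α₁L₁ + α₂L₂ = 1.91×10⁻⁵×0.5225 + 44×10⁻⁷×2.395 = 2.051775×10⁻⁵ m/K
ΔT = 1.60×10⁻³ / 2.051775×10⁻⁵ = 77.981 K
T = 20.9 + 77.981 = 98.881 °C

T = 98.9 °C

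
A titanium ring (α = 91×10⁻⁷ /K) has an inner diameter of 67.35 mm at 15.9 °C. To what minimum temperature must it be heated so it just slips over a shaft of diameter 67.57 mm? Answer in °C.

T = 375 °C

Required Δd = 67.57 − 67.35 = 0.22 mm
Δd = αd₀ΔT ⇒ ΔT = Δd/(αd₀) = 0.22 / (91×10⁻⁷ × 67.35) = 358.96 K
T_min = 15.9 + 358.96 = 374.86 °C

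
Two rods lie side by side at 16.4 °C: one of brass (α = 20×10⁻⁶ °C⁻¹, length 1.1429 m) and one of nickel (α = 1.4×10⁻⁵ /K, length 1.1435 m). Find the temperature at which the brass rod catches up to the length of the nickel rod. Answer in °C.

T = 104.0 °C

L₁(1 + α₁ΔT) = L₂(1 + α₂ΔT) ⇒ ΔT = (L₂ − L₁)/(α₁L₁ − α₂L₂)
L₂ − L₁ = 1.1435 − 1.1429 = 6.00×10⁻⁴ m
α₁L₁ − α₂L₂ = 20×10⁻⁶×1.1429 − 1.4×10⁻⁵×1.1435 = 6.849×10⁻⁶ m/K
ΔT = 6.00×10⁻⁴ / 6.849×10⁻⁶ = 87.604 K
T = 16.4 + 87.604 = 104.004 °C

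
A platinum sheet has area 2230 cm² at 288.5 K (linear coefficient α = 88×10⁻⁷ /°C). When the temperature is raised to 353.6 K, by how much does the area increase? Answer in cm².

Area coefficient ≈ 2α; |ΔT| = 65.1 K
ΔA = 2αA₀ΔT = 2(88×10⁻⁷)(2230)(65.1) = 2.56 cm²

ΔA = 2.56 cm²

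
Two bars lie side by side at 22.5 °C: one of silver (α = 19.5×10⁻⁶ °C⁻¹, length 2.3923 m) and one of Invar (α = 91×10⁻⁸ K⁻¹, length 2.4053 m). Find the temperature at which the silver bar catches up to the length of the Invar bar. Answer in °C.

L₁(1 + α₁ΔT) = L₂(1 + α₂ΔT) ⇒ ΔT = (L₂ − L₁)/(α₁L₁ − α₂L₂)
L₂ − L₁ = 2.4053 − 2.3923 = 1.30×10⁻² m
α₁L₁ − α₂L₂ = 19.5×10⁻⁶×2.3923 − 91×10⁻⁸×2.4053 = 4.4461027×10⁻⁵ m/K
ΔT = 1.30×10⁻² / 4.4461027×10⁻⁵ = 292.391 K
T = 22.5 + 292.391 = 314.891 °C

T = 314.9 °C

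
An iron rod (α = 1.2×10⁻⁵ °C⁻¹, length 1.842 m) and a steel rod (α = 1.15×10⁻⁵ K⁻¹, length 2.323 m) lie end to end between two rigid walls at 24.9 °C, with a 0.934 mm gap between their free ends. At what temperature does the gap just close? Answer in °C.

Gap closes when ΔL₁ + ΔL₂ = 0.934 mm = 9.34×10⁻⁴ m
(α₁L₁ + α₂L₂)ΔT = g
α₁L₁ + α₂L₂ = 1.2×10⁻⁵×1.842 + 1.15×10⁻⁵×2.323 = 4.88185×10⁻⁵ m/K
ΔT = 9.34×10⁻⁴ / 4.88185×10⁻⁵ = 19.132 K
T = 24.9 + 19.132 = 44.032 °C

T = 44.0 °C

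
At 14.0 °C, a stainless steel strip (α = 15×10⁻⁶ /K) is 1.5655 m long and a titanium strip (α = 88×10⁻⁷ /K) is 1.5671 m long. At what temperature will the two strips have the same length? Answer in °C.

L₁(1 + α₁ΔT) = L₂(1 + α₂ΔT) ⇒ ΔT = (L₂ − L₁)/(α₁L₁ − α₂L₂)
L₂ − L₁ = 1.5671 − 1.5655 = 1.60×10⁻³ m
α₁L₁ − α₂L₂ = 15×10⁻⁶×1.5655 − 88×10⁻⁷×1.5671 = 9.69202×10⁻⁶ m/K
ΔT = 1.60×10⁻³ / 9.69202×10⁻⁶ = 165.084 K
T = 14.0 + 165.084 = 179.084 °C

T = 179.1 °C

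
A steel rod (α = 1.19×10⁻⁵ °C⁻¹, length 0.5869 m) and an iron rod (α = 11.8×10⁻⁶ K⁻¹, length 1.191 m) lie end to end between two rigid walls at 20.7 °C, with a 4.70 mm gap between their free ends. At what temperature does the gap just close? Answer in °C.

Gap closes when ΔL₁ + ΔL₂ = 4.70 mm = 4.70×10⁻³ m
(α₁L₁ + α₂L₂)ΔT = g
α₁L₁ + α₂L₂ = 1.19×10⁻⁵×0.5869 + 11.8×10⁻⁶×1.191 = 2.103791×10⁻⁵ m/K
ΔT = 4.70×10⁻³ / 2.103791×10⁻⁵ = 223.41 K
T = 20.7 + 223.41 = 244.11 °C

T = 244 °C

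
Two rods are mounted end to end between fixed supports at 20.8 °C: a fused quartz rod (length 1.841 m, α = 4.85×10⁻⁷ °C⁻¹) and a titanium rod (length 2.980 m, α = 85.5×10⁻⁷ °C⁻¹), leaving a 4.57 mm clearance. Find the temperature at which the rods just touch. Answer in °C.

T = 194 °C

Gap closes when ΔL₁ + ΔL₂ = 4.57 mm = 4.57×10⁻³ m
(α₁L₁ + α₂L₂)ΔT = g
α₁L₁ + α₂L₂ = 4.85×10⁻⁷×1.841 + 85.5×10⁻⁷×2.980 = 2.6371885×10⁻⁵ m/K
ΔT = 4.57×10⁻³ / 2.6371885×10⁻⁵ = 173.29 K
T = 20.8 + 173.29 = 194.09 °C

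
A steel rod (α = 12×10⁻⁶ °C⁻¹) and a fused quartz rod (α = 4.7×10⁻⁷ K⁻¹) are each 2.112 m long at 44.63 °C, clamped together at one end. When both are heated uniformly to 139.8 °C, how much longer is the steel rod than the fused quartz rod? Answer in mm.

2.32 mm

ΔT = 95.17 K
steel: ΔL = 12×10⁻⁶ × 2.112 m × 95.17 = 2.4120×10⁻³ m = 2.4120 mm
fused quartz: ΔL = 4.7×10⁻⁷ × 2.112 m × 95.17 = 9.4470×10⁻⁵ m = 0.094470 mm
difference = 2.4120 − 0.094470 = 2.31753 mm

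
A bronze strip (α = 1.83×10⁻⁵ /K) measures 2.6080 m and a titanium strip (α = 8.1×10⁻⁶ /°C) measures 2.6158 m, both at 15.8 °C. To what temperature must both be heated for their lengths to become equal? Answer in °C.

L₁(1 + α₁ΔT) = L₂(1 + α₂ΔT) ⇒ ΔT = (L₂ − L₁)/(α₁L₁ − α₂L₂)
L₂ − L₁ = 2.6158 − 2.6080 = 7.80×10⁻³ m
α₁L₁ − α₂L₂ = 1.83×10⁻⁵×2.6080 − 8.1×10⁻⁶×2.6158 = 2.653842×10⁻⁵ m/K
ΔT = 7.80×10⁻³ / 2.653842×10⁻⁵ = 293.914 K
T = 15.8 + 293.914 = 309.714 °C

T = 309.7 °C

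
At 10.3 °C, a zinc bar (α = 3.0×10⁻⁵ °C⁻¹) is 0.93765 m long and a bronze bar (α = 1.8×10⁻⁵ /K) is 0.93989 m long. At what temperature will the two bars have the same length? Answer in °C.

Equal length when α₁L₁ΔT − α₂L₂ΔT = L₂ − L₁ = 2.24×10⁻³ m
α₁L₁ = 2.81295×10⁻⁵, α₂L₂ = 1.691802×10⁻⁵ → Δ(αL) = 1.121148×10⁻⁵ m/K
ΔT = 2.24×10⁻³ / 1.121148×10⁻⁵ = 199.795 K, so T = 10.3 + 199.795 = 210.095 °C

T = 210.1 °C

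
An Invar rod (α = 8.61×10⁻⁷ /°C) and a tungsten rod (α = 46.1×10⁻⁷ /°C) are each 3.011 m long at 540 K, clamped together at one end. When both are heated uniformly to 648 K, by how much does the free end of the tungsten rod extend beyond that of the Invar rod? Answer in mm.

ΔT = 108 K
Invar: ΔL = 8.61×10⁻⁷ × 3.011 m × 108 = 2.7999×10⁻⁴ m = 0.27999 mm
tungsten: ΔL = 46.1×10⁻⁷ × 3.011 m × 108 = 1.4991×10⁻³ m = 1.4991 mm
difference = 1.4991 − 0.27999 = 1.21911 mm

1.22 mm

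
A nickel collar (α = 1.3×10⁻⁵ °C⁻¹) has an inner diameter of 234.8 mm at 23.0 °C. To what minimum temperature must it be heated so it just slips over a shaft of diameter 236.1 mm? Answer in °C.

Required Δd = 236.1 − 234.8 = 1.3 mm
Δd = αd₀ΔT ⇒ ΔT = Δd/(αd₀) = 1.3 / (1.3×10⁻⁵ × 234.8) = 425.89 K
T_min = 23.0 + 425.89 = 448.89 °C

T = 449 °C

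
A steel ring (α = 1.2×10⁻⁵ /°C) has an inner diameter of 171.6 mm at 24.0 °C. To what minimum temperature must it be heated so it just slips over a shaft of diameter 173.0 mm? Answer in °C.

T = 704 °C

Required Δd = 173.0 − 171.6 = 1.4 mm
Δd = αd₀ΔT ⇒ ΔT = Δd/(αd₀) = 1.4 / (1.2×10⁻⁵ × 171.6) = 679.88 K
T_min = 24.0 + 679.88 = 703.88 °C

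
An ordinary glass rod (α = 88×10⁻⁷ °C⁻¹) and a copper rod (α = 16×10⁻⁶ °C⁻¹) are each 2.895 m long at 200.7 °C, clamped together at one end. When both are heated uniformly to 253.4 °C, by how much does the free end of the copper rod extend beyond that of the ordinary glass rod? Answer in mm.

ΔT = 52.7 K
ordinary glass: ΔL = 88×10⁻⁷ × 2.895 m × 52.7 = 1.3426×10⁻³ m = 1.3426 mm
copper: ΔL = 16×10⁻⁶ × 2.895 m × 52.7 = 2.4411×10⁻³ m = 2.4411 mm
difference = 2.4411 − 1.3426 = 1.0985 mm

1.10 mm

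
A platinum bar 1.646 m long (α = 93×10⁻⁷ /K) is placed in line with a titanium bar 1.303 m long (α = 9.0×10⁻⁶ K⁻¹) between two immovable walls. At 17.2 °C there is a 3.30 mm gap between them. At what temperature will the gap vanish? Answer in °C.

α₁L₁ = 1.53078×10⁻⁵ m/K, α₂L₂ = 1.1727×10⁻⁵ m/K → total 2.70348×10⁻⁵ m/K
ΔT = g/(α₁L₁+α₂L₂) = 3.30×10⁻³ / 2.70348×10⁻⁵ = 122.06 K
T = 17.2 + 122.06 = 139.26 °C

T = 139 °C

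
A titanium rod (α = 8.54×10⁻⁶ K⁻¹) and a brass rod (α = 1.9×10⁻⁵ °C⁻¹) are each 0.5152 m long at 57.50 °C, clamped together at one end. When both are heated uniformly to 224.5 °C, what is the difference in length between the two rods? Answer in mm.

0.900 mm

ΔT = 167.00 K
titanium: ΔL = 8.54×10⁻⁶ × 0.5152 m × 167.00 = 7.3477×10⁻⁴ m = 0.73477 mm
brass: ΔL = 1.9×10⁻⁵ × 0.5152 m × 167.00 = 1.6347×10⁻³ m = 1.6347 mm
difference = 1.6347 − 0.73477 = 0.89993 mm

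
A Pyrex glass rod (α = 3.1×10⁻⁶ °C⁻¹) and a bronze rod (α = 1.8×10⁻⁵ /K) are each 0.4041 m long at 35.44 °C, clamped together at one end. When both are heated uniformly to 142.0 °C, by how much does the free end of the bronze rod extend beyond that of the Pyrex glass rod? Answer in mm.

0.642 mm

ΔT = 106.56 K
Pyrex glass: ΔL = 3.1×10⁻⁶ × 0.4041 m × 106.56 = 1.3349×10⁻⁴ m = 0.13349 mm
bronze: ΔL = 1.8×10⁻⁵ × 0.4041 m × 106.56 = 7.7510×10⁻⁴ m = 0.77510 mm
difference = 0.77510 − 0.13349 = 0.64161 mm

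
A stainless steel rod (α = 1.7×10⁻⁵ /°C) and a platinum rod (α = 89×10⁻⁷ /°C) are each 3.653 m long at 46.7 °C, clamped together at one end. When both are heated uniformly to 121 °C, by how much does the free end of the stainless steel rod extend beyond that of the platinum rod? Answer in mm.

ΔT = 74.3 K
stainless steel: ΔL = 1.7×10⁻⁵ × 3.653 m × 74.3 = 4.6141×10⁻³ m = 4.6141 mm
platinum: ΔL = 89×10⁻⁷ × 3.653 m × 74.3 = 2.4156×10⁻³ m = 2.4156 mm
difference = 4.6141 − 2.4156 = 2.1985 mm

2.20 mm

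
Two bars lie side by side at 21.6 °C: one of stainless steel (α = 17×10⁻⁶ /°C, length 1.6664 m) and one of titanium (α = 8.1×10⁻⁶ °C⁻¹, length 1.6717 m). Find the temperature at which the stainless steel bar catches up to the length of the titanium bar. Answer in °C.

Equal length when α₁L₁ΔT − α₂L₂ΔT = L₂ − L₁ = 5.30×10⁻³ m
α₁L₁ = 2.83288×10⁻⁵, α₂L₂ = 1.354077×10⁻⁵ → Δ(αL) = 1.478803×10⁻⁵ m/K
ΔT = 5.30×10⁻³ / 1.478803×10⁻⁵ = 358.398 K, so T = 21.6 + 358.398 = 379.998 °C

T = 380.0 °C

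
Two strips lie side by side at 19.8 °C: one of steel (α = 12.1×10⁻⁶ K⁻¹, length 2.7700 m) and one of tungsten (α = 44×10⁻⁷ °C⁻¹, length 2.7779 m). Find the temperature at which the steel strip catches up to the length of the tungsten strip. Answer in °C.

T = 390.8 °C

L₁(1 + α₁ΔT) = L₂(1 + α₂ΔT) ⇒ ΔT = (L₂ − L₁)/(α₁L₁ − α₂L₂)
L₂ − L₁ = 2.7779 − 2.7700 = 7.90×10⁻³ m
α₁L₁ − α₂L₂ = 12.1×10⁻⁶×2.7700 − 44×10⁻⁷×2.7779 = 2.129424×10⁻⁵ m/K
ΔT = 7.90×10⁻³ / 2.129424×10⁻⁵ = 370.992 K
T = 19.8 + 370.992 = 390.792 °C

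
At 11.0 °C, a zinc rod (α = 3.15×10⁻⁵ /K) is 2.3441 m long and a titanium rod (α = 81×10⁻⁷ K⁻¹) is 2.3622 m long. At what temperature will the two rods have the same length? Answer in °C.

L₁(1 + α₁ΔT) = L₂(1 + α₂ΔT) ⇒ ΔT = (L₂ − L₁)/(α₁L₁ − α₂L₂)
L₂ − L₁ = 2.3622 − 2.3441 = 1.81×10⁻² m
α₁L₁ − α₂L₂ = 3.15×10⁻⁵×2.3441 − 81×10⁻⁷×2.3622 = 5.470533×10⁻⁵ m/K
ΔT = 1.81×10⁻² / 5.470533×10⁻⁵ = 330.864 K
T = 11.0 + 330.864 = 341.864 °C

T = 341.9 °C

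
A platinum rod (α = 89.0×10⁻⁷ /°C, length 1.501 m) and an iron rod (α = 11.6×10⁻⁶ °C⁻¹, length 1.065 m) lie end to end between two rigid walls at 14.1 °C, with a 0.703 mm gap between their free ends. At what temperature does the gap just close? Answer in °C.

Gap closes when ΔL₁ + ΔL₂ = 0.703 mm = 7.03×10⁻⁴ m
(α₁L₁ + α₂L₂)ΔT = g
α₁L₁ + α₂L₂ = 89.0×10⁻⁷×1.501 + 11.6×10⁻⁶×1.065 = 2.57129×10⁻⁵ m/K
ΔT = 7.03×10⁻⁴ / 2.57129×10⁻⁵ = 27.340 K
T = 14.1 + 27.340 = 41.440 °C

T = 41.4 °C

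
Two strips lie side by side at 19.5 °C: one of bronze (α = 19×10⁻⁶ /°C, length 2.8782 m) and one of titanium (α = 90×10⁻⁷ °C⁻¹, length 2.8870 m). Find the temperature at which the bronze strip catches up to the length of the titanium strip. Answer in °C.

T = 326.1 °C

L₁(1 + α₁ΔT) = L₂(1 + α₂ΔT) ⇒ ΔT = (L₂ − L₁)/(α₁L₁ − α₂L₂)
L₂ − L₁ = 2.8870 − 2.8782 = 8.80×10⁻³ m
α₁L₁ − α₂L₂ = 19×10⁻⁶×2.8782 − 90×10⁻⁷×2.8870 = 2.87028×10⁻⁵ m/K
ΔT = 8.80×10⁻³ / 2.87028×10⁻⁵ = 306.590 K
T = 19.5 + 306.590 = 326.090 °C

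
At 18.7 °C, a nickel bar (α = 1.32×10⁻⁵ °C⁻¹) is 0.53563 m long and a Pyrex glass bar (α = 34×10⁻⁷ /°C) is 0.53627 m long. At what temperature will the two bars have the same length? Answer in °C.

T = 140.7 °C

L₁(1 + α₁ΔT) = L₂(1 + α₂ΔT) ⇒ ΔT = (L₂ − L₁)/(α₁L₁ − α₂L₂)
L₂ − L₁ = 0.53627 − 0.53563 = 6.40×10⁻⁴ m
α₁L₁ − α₂L₂ = 1.32×10⁻⁵×0.53563 − 34×10⁻⁷×0.53627 = 5.246998×10⁻⁶ m/K
ΔT = 6.40×10⁻⁴ / 5.246998×10⁻⁶ = 121.975 K
T = 18.7 + 121.975 = 140.675 °C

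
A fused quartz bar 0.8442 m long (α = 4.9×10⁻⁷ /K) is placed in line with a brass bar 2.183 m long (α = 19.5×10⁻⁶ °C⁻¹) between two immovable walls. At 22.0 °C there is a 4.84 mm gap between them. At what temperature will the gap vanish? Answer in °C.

T = 135 °C

Gap closes when ΔL₁ + ΔL₂ = 4.84 mm = 4.84×10⁻³ m
(α₁L₁ + α₂L₂)ΔT = g
α₁L₁ + α₂L₂ = 4.9×10⁻⁷×0.8442 + 19.5×10⁻⁶×2.183 = 4.2982158×10⁻⁵ m/K
ΔT = 4.84×10⁻³ / 4.2982158×10⁻⁵ = 112.60 K
T = 22.0 + 112.60 = 134.60 °C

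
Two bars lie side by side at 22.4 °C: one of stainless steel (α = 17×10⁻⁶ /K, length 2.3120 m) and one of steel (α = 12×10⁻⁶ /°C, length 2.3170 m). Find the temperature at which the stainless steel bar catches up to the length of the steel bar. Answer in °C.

T = 457.2 °C

L₁(1 + α₁ΔT) = L₂(1 + α₂ΔT) ⇒ ΔT = (L₂ − L₁)/(α₁L₁ − α₂L₂)
L₂ − L₁ = 2.3170 − 2.3120 = 5.00×10⁻³ m
α₁L₁ − α₂L₂ = 17×10⁻⁶×2.3120 − 12×10⁻⁶×2.3170 = 1.15×10⁻⁵ m/K
ΔT = 5.00×10⁻³ / 1.15×10⁻⁵ = 434.783 K
T = 22.4 + 434.783 = 457.183 °C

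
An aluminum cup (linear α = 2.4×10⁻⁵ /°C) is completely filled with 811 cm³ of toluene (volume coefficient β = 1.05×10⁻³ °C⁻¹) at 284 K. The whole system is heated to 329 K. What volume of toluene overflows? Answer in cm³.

The cup also expands: β_container ≈ 3α = 7.2×10⁻⁵ /K
Net overflow = V₀(β_liq − 3α_cont)ΔT
β − 3α = 1.05×10⁻³ − 7.2×10⁻⁵ = 9.78×10⁻⁴ /K; ΔT = 45 K
ΔV = 811 × 9.78×10⁻⁴ × 45 = 35.7 cm³

35.7 cm³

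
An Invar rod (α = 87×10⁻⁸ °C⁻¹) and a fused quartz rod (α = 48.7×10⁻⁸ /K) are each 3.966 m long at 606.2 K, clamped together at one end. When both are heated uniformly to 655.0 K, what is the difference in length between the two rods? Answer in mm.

ΔT = 48.8 K
Invar: ΔL = 87×10⁻⁸ × 3.966 m × 48.8 = 1.6838×10⁻⁴ m = 0.16838 mm
fused quartz: ΔL = 48.7×10⁻⁸ × 3.966 m × 48.8 = 9.4254×10⁻⁵ m = 0.094254 mm
difference = 0.16838 − 0.094254 = 0.074126 mm

0.0741 mm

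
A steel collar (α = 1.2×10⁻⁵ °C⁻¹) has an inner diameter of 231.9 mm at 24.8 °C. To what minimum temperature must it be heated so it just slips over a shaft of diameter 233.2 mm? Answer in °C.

Required Δd = 233.2 − 231.9 = 1.3 mm
Δd = αd₀ΔT ⇒ ΔT = Δd/(αd₀) = 1.3 / (1.2×10⁻⁵ × 231.9) = 467.16 K
T_min = 24.8 + 467.16 = 491.96 °C

T = 492 °C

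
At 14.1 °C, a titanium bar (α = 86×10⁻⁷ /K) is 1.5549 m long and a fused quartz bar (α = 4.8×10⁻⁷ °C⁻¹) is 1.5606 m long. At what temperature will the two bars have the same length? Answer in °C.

L₁(1 + α₁ΔT) = L₂(1 + α₂ΔT) ⇒ ΔT = (L₂ − L₁)/(α₁L₁ − α₂L₂)
L₂ − L₁ = 1.5606 − 1.5549 = 5.70×10⁻³ m
α₁L₁ − α₂L₂ = 86×10⁻⁷×1.5549 − 4.8×10⁻⁷×1.5606 = 1.2623052×10⁻⁵ m/K
ΔT = 5.70×10⁻³ / 1.2623052×10⁻⁵ = 451.555 K
T = 14.1 + 451.555 = 465.655 °C

T = 465.7 °C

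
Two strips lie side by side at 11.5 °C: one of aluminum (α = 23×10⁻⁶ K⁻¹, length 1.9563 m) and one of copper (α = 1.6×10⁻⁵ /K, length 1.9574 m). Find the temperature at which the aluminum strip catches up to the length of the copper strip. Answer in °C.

T = 91.93 °C

L₁(1 + α₁ΔT) = L₂(1 + α₂ΔT) ⇒ ΔT = (L₂ − L₁)/(α₁L₁ − α₂L₂)
L₂ − L₁ = 1.9574 − 1.9563 = 1.10×10⁻³ m
α₁L₁ − α₂L₂ = 23×10⁻⁶×1.9563 − 1.6×10⁻⁵×1.9574 = 1.36765×10⁻⁵ m/K
ΔT = 1.10×10⁻³ / 1.36765×10⁻⁵ = 80.4299 K
T = 11.5 + 80.4299 = 91.9299 °C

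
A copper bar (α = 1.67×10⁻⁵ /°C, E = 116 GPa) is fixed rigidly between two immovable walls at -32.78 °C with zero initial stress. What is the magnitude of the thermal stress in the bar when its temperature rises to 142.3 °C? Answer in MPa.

Fully constrained: the free strain ε = αΔT is blocked, so σ = Eε = EαΔT.
|ΔT| = 175.08 K
σ = 116×10⁹ × 1.67×10⁻⁵ × 175.08 = 3.39×10⁸ Pa

σ = 339 MPa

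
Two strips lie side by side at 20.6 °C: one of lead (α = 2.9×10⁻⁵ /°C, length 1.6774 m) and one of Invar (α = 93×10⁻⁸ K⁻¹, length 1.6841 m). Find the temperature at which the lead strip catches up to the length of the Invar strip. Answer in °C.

T = 162.9 °C

L₁(1 + α₁ΔT) = L₂(1 + α₂ΔT) ⇒ ΔT = (L₂ − L₁)/(α₁L₁ − α₂L₂)
L₂ − L₁ = 1.6841 − 1.6774 = 6.70×10⁻³ m
α₁L₁ − α₂L₂ = 2.9×10⁻⁵×1.6774 − 93×10⁻⁸×1.6841 = 4.7078387×10⁻⁵ m/K
ΔT = 6.70×10⁻³ / 4.7078387×10⁻⁵ = 142.316 K
T = 20.6 + 142.316 = 162.916 °C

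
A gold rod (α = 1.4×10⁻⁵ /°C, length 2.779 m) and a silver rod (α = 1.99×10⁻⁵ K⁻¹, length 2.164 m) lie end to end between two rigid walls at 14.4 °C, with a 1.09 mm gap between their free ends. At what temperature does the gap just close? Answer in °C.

Gap closes when ΔL₁ + ΔL₂ = 1.09 mm = 1.09×10⁻³ m
(α₁L₁ + α₂L₂)ΔT = g
α₁L₁ + α₂L₂ = 1.4×10⁻⁵×2.779 + 1.99×10⁻⁵×2.164 = 8.19696×10⁻⁵ m/K
ΔT = 1.09×10⁻³ / 8.19696×10⁻⁵ = 13.298 K
T = 14.4 + 13.298 = 27.698 °C

T = 27.7 °C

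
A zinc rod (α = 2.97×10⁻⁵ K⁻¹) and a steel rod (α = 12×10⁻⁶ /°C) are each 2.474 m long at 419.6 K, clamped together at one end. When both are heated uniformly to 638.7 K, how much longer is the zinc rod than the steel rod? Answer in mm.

9.59 mm

ΔT = 219.1 K
zinc: ΔL = 2.97×10⁻⁵ × 2.474 m × 219.1 = 1.6099×10⁻² m = 16.099 mm
steel: ΔL = 12×10⁻⁶ × 2.474 m × 219.1 = 6.5046×10⁻³ m = 6.5046 mm
difference = 16.099 − 6.5046 = 9.5944 mm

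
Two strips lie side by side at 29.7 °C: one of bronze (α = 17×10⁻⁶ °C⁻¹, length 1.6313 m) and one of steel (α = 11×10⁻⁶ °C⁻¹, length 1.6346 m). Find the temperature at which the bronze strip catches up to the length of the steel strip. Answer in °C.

L₁(1 + α₁ΔT) = L₂(1 + α₂ΔT) ⇒ ΔT = (L₂ − L₁)/(α₁L₁ − α₂L₂)
L₂ − L₁ = 1.6346 − 1.6313 = 3.30×10⁻³ m
α₁L₁ − α₂L₂ = 17×10⁻⁶×1.6313 − 11×10⁻⁶×1.6346 = 9.7515×10⁻⁶ m/K
ΔT = 3.30×10⁻³ / 9.7515×10⁻⁶ = 338.409 K
T = 29.7 + 338.409 = 368.109 °C

T = 368.1 °C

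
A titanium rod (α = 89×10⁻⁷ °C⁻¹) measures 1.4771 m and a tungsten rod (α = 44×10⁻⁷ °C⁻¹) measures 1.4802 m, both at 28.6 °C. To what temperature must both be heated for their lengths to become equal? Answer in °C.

L₁(1 + α₁ΔT) = L₂(1 + α₂ΔT) ⇒ ΔT = (L₂ − L₁)/(α₁L₁ − α₂L₂)
L₂ − L₁ = 1.4802 − 1.4771 = 3.10×10⁻³ m
α₁L₁ − α₂L₂ = 89×10⁻⁷×1.4771 − 44×10⁻⁷×1.4802 = 6.63331×10⁻⁶ m/K
ΔT = 3.10×10⁻³ / 6.63331×10⁻⁶ = 467.338 K
T = 28.6 + 467.338 = 495.938 °C

T = 495.9 °C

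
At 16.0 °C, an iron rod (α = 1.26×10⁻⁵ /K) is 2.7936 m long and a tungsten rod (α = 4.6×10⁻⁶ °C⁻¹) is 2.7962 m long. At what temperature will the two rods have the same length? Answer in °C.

T = 132.4 °C

Equal length when α₁L₁ΔT − α₂L₂ΔT = L₂ − L₁ = 2.60×10⁻³ m
α₁L₁ = 3.519936×10⁻⁵, α₂L₂ = 1.286252×10⁻⁵ → Δ(αL) = 2.233684×10⁻⁵ m/K
ΔT = 2.60×10⁻³ / 2.233684×10⁻⁵ = 116.400 K, so T = 16.0 + 116.400 = 132.400 °C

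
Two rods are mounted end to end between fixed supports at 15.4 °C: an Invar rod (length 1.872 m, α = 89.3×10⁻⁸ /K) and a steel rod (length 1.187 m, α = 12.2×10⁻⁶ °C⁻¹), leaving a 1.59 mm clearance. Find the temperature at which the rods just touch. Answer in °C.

α₁L₁ = 1.671696×10⁻⁶ m/K, α₂L₂ = 1.44814×10⁻⁵ m/K → total 1.6153096×10⁻⁵ m/K
ΔT = g/(α₁L₁+α₂L₂) = 1.59×10⁻³ / 1.6153096×10⁻⁵ = 98.43 K
T = 15.4 + 98.43 = 113.83 °C

T = 114 °C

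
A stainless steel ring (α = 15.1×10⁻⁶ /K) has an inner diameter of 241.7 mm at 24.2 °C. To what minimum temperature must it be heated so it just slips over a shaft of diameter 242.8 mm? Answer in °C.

Required Δd = 242.8 − 241.7 = 1.1 mm
Δd = αd₀ΔT ⇒ ΔT = Δd/(αd₀) = 1.1 / (15.1×10⁻⁶ × 241.7) = 301.40 K
T_min = 24.2 + 301.40 = 325.60 °C

T = 326 °C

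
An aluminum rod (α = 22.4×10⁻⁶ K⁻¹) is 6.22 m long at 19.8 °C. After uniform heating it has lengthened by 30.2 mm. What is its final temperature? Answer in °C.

ΔL = αL₀ΔT ⇒ ΔT = ΔL / (αL₀)
ΔT = 30.2×10⁻³ m / (22.4×10⁻⁶ × 6.22 m) = 216.75 K
T = 19.8 + 216.75 = 236.55 °C

T = 237 °C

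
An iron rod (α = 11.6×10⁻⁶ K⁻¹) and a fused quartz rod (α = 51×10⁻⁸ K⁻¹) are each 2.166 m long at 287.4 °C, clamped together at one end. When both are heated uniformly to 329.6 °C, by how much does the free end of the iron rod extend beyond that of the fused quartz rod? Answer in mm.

ΔT = 42.2 K
iron: ΔL = 11.6×10⁻⁶ × 2.166 m × 42.2 = 1.0603×10⁻³ m = 1.0603 mm
fused quartz: ΔL = 51×10⁻⁸ × 2.166 m × 42.2 = 4.6617×10⁻⁵ m = 0.046617 mm
difference = 1.0603 − 0.046617 = 1.013683 mm

1.01 mm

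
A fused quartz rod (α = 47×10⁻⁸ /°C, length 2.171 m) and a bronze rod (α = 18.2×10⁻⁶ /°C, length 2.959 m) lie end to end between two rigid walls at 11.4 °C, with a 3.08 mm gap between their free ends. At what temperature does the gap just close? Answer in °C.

T = 67.5 °C

Gap closes when ΔL₁ + ΔL₂ = 3.08 mm = 3.08×10⁻³ m
(α₁L₁ + α₂L₂)ΔT = g
α₁L₁ + α₂L₂ = 47×10⁻⁸×2.171 + 18.2×10⁻⁶×2.959 = 5.487417×10⁻⁵ m/K
ΔT = 3.08×10⁻³ / 5.487417×10⁻⁵ = 56.128 K
T = 11.4 + 56.128 = 67.528 °C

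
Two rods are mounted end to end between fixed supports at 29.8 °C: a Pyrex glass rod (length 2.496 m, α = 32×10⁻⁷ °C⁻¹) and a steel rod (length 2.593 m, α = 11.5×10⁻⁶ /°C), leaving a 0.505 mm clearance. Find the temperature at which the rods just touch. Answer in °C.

T = 43.2 °C

Gap closes when ΔL₁ + ΔL₂ = 0.505 mm = 5.05×10⁻⁴ m
(α₁L₁ + α₂L₂)ΔT = g
α₁L₁ + α₂L₂ = 32×10⁻⁷×2.496 + 11.5×10⁻⁶×2.593 = 3.78067×10⁻⁵ m/K
ΔT = 5.05×10⁻⁴ / 3.78067×10⁻⁵ = 13.357 K
T = 29.8 + 13.357 = 43.157 °C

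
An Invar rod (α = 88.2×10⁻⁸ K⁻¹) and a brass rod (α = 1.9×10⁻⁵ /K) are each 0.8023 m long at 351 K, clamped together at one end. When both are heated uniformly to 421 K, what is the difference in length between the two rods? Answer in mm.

1.02 mm

ΔT = 70 K
Invar: ΔL = 88.2×10⁻⁸ × 0.8023 m × 70 = 4.9534×10⁻⁵ m = 0.049534 mm
brass: ΔL = 1.9×10⁻⁵ × 0.8023 m × 70 = 1.0671×10⁻³ m = 1.0671 mm
difference = 1.0671 − 0.049534 = 1.017566 mm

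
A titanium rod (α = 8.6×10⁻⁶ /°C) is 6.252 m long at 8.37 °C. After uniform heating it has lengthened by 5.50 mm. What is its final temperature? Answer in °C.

ΔL = αL₀ΔT ⇒ ΔT = ΔL / (αL₀)
ΔT = 5.50×10⁻³ m / (8.6×10⁻⁶ × 6.252 m) = 102.29 K
T = 8.37 + 102.29 = 110.66 °C

T = 111 °C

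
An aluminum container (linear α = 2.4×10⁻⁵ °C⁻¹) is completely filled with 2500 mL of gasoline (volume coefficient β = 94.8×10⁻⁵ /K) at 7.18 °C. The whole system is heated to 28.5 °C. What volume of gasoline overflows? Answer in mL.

46.7 mL

The container also expands: β_container ≈ 3α = 7.2×10⁻⁵ /K
Net overflow = V₀(β_liq − 3α_cont)ΔT
β − 3α = 9.48×10⁻⁴ − 7.2×10⁻⁵ = 8.76×10⁻⁴ /K; ΔT = 21.32 K
ΔV = 2500 × 8.76×10⁻⁴ × 21.32 = 46.7 mL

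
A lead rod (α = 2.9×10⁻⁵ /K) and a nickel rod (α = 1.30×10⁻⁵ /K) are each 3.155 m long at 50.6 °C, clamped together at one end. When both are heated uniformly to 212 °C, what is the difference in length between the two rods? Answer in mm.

8.15 mm

ΔT = 161.4 K
lead: ΔL = 2.9×10⁻⁵ × 3.155 m × 161.4 = 1.4767×10⁻² m = 14.767 mm
nickel: ΔL = 1.30×10⁻⁵ × 3.155 m × 161.4 = 6.6198×10⁻³ m = 6.6198 mm
difference = 14.767 − 6.6198 = 8.1472 mm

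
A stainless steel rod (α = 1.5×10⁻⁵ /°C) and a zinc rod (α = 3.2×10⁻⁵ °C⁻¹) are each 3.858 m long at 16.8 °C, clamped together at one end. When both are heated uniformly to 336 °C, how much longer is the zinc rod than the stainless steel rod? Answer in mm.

ΔT = 319.2 K
stainless steel: ΔL = 1.5×10⁻⁵ × 3.858 m × 319.2 = 1.8472×10⁻² m = 18.472 mm
zinc: ΔL = 3.2×10⁻⁵ × 3.858 m × 319.2 = 3.9407×10⁻² m = 39.407 mm
difference = 39.407 − 18.472 = 20.935 mm

20.9 mm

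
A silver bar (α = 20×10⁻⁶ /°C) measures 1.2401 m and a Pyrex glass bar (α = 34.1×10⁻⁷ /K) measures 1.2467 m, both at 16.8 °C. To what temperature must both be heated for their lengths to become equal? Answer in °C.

Equal length when α₁L₁ΔT − α₂L₂ΔT = L₂ − L₁ = 6.60×10⁻³ m
α₁L₁ = 2.4802×10⁻⁵, α₂L₂ = 4.251247×10⁻⁶ → Δ(αL) = 2.0550753×10⁻⁵ m/K
ΔT = 6.60×10⁻³ / 2.0550753×10⁻⁵ = 321.156 K, so T = 16.8 + 321.156 = 337.956 °C

T = 338.0 °C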